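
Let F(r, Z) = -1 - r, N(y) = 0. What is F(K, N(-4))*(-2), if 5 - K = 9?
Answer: -6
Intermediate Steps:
K = -4 (K = 5 - 1*9 = 5 - 9 = -4)
F(K, N(-4))*(-2) = (-1 - 1*(-4))*(-2) = (-1 + 4)*(-2) = 3*(-2) = -6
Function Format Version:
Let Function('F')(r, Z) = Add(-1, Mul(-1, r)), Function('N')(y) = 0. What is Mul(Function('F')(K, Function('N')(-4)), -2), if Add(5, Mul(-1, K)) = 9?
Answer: -6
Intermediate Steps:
K = -4 (K = Add(5, Mul(-1, 9)) = Add(5, -9) = -4)
Mul(Function('F')(K, Function('N')(-4)), -2) = Mul(Add(-1, Mul(-1, -4)), -2) = Mul(Add(-1, 4), -2) = Mul(3, -2) = -6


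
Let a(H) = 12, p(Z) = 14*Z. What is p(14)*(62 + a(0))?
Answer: 14504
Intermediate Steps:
p(14)*(62 + a(0)) = (14*14)*(62 + 12) = 196*74 = 14504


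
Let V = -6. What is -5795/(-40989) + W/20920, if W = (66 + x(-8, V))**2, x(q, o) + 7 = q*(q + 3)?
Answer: 522964589/857489880 ≈ 0.60988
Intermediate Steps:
x(q, o) = -7 + q*(3 + q) (x(q, o) = -7 + q*(q + 3) = -7 + q*(3 + q))
W = 9801 (W = (66 + (-7 + (-8)**2 + 3*(-8)))**2 = (66 + (-7 + 64 - 24))**2 = (66 + 33)**2 = 99**2 = 9801)
-5795/(-40989) + W/20920 = -5795/(-40989) + 9801/20920 = -5795*(-1/40989) + 9801*(1/20920) = 5795/40989 + 9801/20920 = 522964589/857489880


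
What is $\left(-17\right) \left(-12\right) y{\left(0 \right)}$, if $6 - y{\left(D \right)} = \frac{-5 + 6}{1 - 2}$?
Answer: $1428$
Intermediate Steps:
$y{\left(D \right)} = 7$ ($y{\left(D \right)} = 6 - \frac{-5 + 6}{1 - 2} = 6 - 1 \frac{1}{-1} = 6 - 1 \left(-1\right) = 6 - -1 = 6 + 1 = 7$)
$\left(-17\right) \left(-12\right) y{\left(0 \right)} = \left(-17\right) \left(-12\right) 7 = 204 \cdot 7 = 1428$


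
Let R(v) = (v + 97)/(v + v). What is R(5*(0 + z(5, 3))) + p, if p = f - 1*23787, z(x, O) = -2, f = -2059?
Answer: -517007/20 ≈ -25850.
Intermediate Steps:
p = -25846 (p = -2059 - 1*23787 = -2059 - 23787 = -25846)
R(v) = (97 + v)/(2*v) (R(v) = (97 + v)/((2*v)) = (97 + v)*(1/(2*v)) = (97 + v)/(2*v))
R(5*(0 + z(5, 3))) + p = (97 + 5*(0 - 2))/(2*((5*(0 - 2)))) - 25846 = (97 + 5*(-2))/(2*((5*(-2)))) - 25846 = (½)*(97 - 10)/(-10) - 25846 = (½)*(-⅒)*87 - 25846 = -87/20 - 25846 = -517007/20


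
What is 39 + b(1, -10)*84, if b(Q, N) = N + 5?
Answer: -381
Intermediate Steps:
b(Q, N) = 5 + N
39 + b(1, -10)*84 = 39 + (5 - 10)*84 = 39 - 5*84 = 39 - 420 = -381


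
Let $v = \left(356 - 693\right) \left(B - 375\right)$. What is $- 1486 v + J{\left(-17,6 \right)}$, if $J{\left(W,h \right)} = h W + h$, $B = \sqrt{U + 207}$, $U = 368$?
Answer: $-187793346 + 2503910 \sqrt{23} \approx -1.7578 \cdot 10^{8}$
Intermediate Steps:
$B = 5 \sqrt{23}$ ($B = \sqrt{368 + 207} = \sqrt{575} = 5 \sqrt{23} \approx 23.979$)
$J{\left(W,h \right)} = h + W h$ ($J{\left(W,h \right)} = W h + h = h + W h$)
$v = 126375 - 1685 \sqrt{23}$ ($v = \left(356 - 693\right) \left(5 \sqrt{23} - 375\right) = - 337 \left(-375 + 5 \sqrt{23}\right) = 126375 - 1685 \sqrt{23} \approx 1.1829 \cdot 10^{5}$)
$- 1486 v + J{\left(-17,6 \right)} = - 1486 \left(126375 - 1685 \sqrt{23}\right) + 6 \left(1 - 17\right) = \left(-187793250 + 2503910 \sqrt{23}\right) + 6 \left(-16\right) = \left(-187793250 + 2503910 \sqrt{23}\right) - 96 = -187793346 + 2503910 \sqrt{23}$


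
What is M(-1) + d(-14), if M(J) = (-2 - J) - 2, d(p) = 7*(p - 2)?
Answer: -115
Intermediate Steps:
d(p) = -14 + 7*p (d(p) = 7*(-2 + p) = -14 + 7*p)
M(J) = -4 - J
M(-1) + d(-14) = (-4 - 1*(-1)) + (-14 + 7*(-14)) = (-4 + 1) + (-14 - 98) = -3 - 112 = -115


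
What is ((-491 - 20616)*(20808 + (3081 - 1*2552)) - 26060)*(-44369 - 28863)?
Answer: 32982676266608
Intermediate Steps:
((-491 - 20616)*(20808 + (3081 - 1*2552)) - 26060)*(-44369 - 28863) = (-21107*(20808 + (3081 - 2552)) - 26060)*(-73232) = (-21107*(20808 + 529) - 26060)*(-73232) = (-21107*21337 - 26060)*(-73232) = (-450360059 - 26060)*(-73232) = -450386119*(-73232) = 32982676266608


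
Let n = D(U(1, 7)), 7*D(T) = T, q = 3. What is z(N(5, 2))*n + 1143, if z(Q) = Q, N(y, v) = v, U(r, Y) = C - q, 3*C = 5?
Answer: 23995/21 ≈ 1142.6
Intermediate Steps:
C = 5/3 (C = (⅓)*5 = 5/3 ≈ 1.6667)
U(r, Y) = -4/3 (U(r, Y) = 5/3 - 1*3 = 5/3 - 3 = -4/3)
D(T) = T/7
n = -4/21 (n = (⅐)*(-4/3) = -4/21 ≈ -0.19048)
z(N(5, 2))*n + 1143 = 2*(-4/21) + 1143 = -8/21 + 1143 = 23995/21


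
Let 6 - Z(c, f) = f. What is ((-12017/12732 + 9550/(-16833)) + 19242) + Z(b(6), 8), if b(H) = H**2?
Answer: 1374383250893/71439252 ≈ 19239.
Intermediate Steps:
Z(c, f) = 6 - f
((-12017/12732 + 9550/(-16833)) + 19242) + Z(b(6), 8) = ((-12017/12732 + 9550/(-16833)) + 19242) + (6 - 1*8) = ((-12017*1/12732 + 9550*(-1/16833)) + 19242) + (6 - 8) = ((-12017/12732 - 9550/16833) + 19242) - 2 = (-107957587/71439252 + 19242) - 2 = 1374526129397/71439252 - 2 = 1374383250893/71439252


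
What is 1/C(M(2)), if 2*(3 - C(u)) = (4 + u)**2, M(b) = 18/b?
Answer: -2/163 ≈ -0.012270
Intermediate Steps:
C(u) = 3 - (4 + u)**2/2
1/C(M(2)) = 1/(3 - (4 + 18/2)**2/2) = 1/(3 - (4 + 18*(1/2))**2/2) = 1/(3 - (4 + 9)**2/2) = 1/(3 - 1/2*13**2) = 1/(3 - 1/2*169) = 1/(3 - 169/2) = 1/(-163/2) = -2/163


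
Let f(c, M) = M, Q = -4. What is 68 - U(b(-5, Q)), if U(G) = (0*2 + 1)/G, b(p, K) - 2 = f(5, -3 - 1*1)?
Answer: 137/2 ≈ 68.500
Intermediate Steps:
b(p, K) = -2 (b(p, K) = 2 + (-3 - 1*1) = 2 + (-3 - 1) = 2 - 4 = -2)
U(G) = 1/G (U(G) = (0 + 1)/G = 1/G)
68 - U(b(-5, Q)) = 68 - 1/(-2) = 68 - 1*(-½) = 68 + ½ = 137/2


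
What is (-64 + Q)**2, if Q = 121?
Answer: 3249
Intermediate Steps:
(-64 + Q)**2 = (-64 + 121)**2 = 57**2 = 3249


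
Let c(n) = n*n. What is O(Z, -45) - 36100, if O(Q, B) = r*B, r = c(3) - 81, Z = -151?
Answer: -32860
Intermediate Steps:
c(n) = n²
r = -72 (r = 3² - 81 = 9 - 81 = -72)
O(Q, B) = -72*B
O(Z, -45) - 36100 = -72*(-45) - 36100 = 3240 - 36100 = -32860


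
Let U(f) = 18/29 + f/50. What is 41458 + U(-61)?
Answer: 60113231/1450 ≈ 41457.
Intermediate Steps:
U(f) = 18/29 + f/50 (U(f) = 18*(1/29) + f*(1/50) = 18/29 + f/50)
41458 + U(-61) = 41458 + (18/29 + (1/50)*(-61)) = 41458 + (18/29 - 61/50) = 41458 - 869/1450 = 60113231/1450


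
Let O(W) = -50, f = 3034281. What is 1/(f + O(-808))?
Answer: 1/3034231 ≈ 3.2957e-7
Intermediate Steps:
1/(f + O(-808)) = 1/(3034281 - 50) = 1/3034231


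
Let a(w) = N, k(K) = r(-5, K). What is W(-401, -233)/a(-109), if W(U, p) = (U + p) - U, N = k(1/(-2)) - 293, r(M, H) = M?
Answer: 233/298 ≈ 0.78188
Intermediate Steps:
k(K) = -5
N = -298 (N = -5 - 293 = -298)
a(w) = -298
W(U, p) = p
W(-401, -233)/a(-109) = -233/(-298) = -233*(-1/298) = 233/298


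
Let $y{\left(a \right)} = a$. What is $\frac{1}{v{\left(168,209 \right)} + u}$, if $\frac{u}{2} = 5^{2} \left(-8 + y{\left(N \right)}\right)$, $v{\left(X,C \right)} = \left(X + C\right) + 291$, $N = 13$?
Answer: $\frac{1}{918} \approx 0.0010893$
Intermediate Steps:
$v{\left(X,C \right)} = 291 + C + X$ ($v{\left(X,C \right)} = \left(C + X\right) + 291 = 291 + C + X$)
$u = 250$ ($u = 2 \cdot 5^{2} \left(-8 + 13\right) = 2 \cdot 25 \cdot 5 = 2 \cdot 125 = 250$)
$\frac{1}{v{\left(168,209 \right)} + u} = \frac{1}{\left(291 + 209 + 168\right) + 250} = \frac{1}{668 + 250} = \frac{1}{918}$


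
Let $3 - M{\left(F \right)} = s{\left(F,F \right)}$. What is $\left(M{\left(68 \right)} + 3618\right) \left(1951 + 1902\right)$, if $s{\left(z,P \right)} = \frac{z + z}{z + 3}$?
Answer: $\frac{990047615}{71} \approx 1.3944 \cdot 10^{7}$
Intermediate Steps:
$s{\left(z,P \right)} = \frac{2 z}{3 + z}$
$M{\left(F \right)} = 3 - \frac{2 F}{3 + F}$
$\left(M{\left(68 \right)} + 3618\right) \left(1951 + 1902\right) = \left(\frac{9 + 68}{3 + 68} + 3618\right) \left(1951 + 1902\right) = \left(\frac{1}{71} \cdot 77 + 3618\right) 3853 = \left(\frac{77}{71} + 3618\right) 3853 = \frac{256955}{71} \cdot 3853 = \frac{990047615}{71}$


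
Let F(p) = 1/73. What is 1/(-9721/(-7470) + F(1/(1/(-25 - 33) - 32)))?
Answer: 545310/717103 ≈ 0.76044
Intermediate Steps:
F(p) = 1/73
1/(-9721/(-7470) + F(1/(1/(-25 - 33) - 32))) = 1/(-9721/(-7470) + 1/73) = 1/(-9721*(-1/7470) + 1/73) = 1/(9721/7470 + 1/73) = 1/(717103/545310) = 545310/717103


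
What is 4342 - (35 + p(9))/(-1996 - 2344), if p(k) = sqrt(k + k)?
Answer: 538409/124 + 3*sqrt(2)/4340 ≈ 4342.0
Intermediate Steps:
p(k) = sqrt(2)*sqrt(k) (p(k) = sqrt(2*k) = sqrt(2)*sqrt(k))
4342 - (35 + p(9))/(-1996 - 2344) = 4342 - (35 + sqrt(2)*sqrt(9))/(-1996 - 2344) = 4342 - (35 + sqrt(2)*3)/(-4340) = 4342 - (35 + 3*sqrt(2))*(-1)/4340 = 4342 - (-1/124 - 3*sqrt(2)/4340) = 4342 + (1/124 + 3*sqrt(2)/4340) = 538409/124 + 3*sqrt(2)/4340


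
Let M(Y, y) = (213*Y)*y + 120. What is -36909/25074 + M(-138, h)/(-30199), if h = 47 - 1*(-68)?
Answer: 9293363241/84134414 ≈ 110.46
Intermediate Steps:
h = 115 (h = 47 + 68 = 115)
M(Y, y) = 120 + 213*Y*y (M(Y, y) = 213*Y*y + 120 = 120 + 213*Y*y)
-36909/25074 + M(-138, h)/(-30199) = -36909/25074 + (120 + 213*(-138)*115)/(-30199) = -36909*1/25074 + (120 - 3380310)*(-1/30199) = -4101/2786 - 3380190*(-1/30199) = -4101/2786 + 3380190/30199 = 9293363241/84134414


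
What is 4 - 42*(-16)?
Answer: 676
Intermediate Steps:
4 - 42*(-16) = 4 + 672 = 676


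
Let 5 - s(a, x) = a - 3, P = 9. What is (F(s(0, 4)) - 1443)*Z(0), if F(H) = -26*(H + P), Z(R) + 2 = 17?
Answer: -28275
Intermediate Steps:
Z(R) = 15 (Z(R) = -2 + 17 = 15)
s(a, x) = 8 - a (s(a, x) = 5 - (a - 3) = 5 - (-3 + a) = 5 + (3 - a) = 8 - a)
F(H) = -234 - 26*H (F(H) = -26*(H + 9) = -26*(9 + H) = -234 - 26*H)
(F(s(0, 4)) - 1443)*Z(0) = ((-234 - 26*(8 - 1*0)) - 1443)*15 = ((-234 - 26*(8 + 0)) - 1443)*15 = ((-234 - 26*8) - 1443)*15 = ((-234 - 208) - 1443)*15 = (-442 - 1443)*15 = -1885*15 = -28275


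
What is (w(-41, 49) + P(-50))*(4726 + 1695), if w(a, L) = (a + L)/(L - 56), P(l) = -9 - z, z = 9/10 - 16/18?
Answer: -41075137/630 ≈ -65199.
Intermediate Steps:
z = 1/90 (z = 9*(1/10) - 16*1/18 = 9/10 - 8/9 = 1/90 ≈ 0.011111)
P(l) = -811/90 (P(l) = -9 - 1*1/90 = -9 - 1/90 = -811/90)
w(a, L) = (L + a)/(-56 + L)
(w(-41, 49) + P(-50))*(4726 + 1695) = ((49 - 41)/(-56 + 49) - 811/90)*(4726 + 1695) = (8/(-7) - 811/90)*6421 = (-1/7*8 - 811/90)*6421 = (-8/7 - 811/90)*6421 = -6397/630*6421 = -41075137/630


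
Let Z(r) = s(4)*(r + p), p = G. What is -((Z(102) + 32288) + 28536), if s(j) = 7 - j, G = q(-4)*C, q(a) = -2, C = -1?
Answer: -61136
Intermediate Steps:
G = 2 (G = -2*(-1) = 2)
p = 2
Z(r) = 6 + 3*r (Z(r) = (7 - 1*4)*(r + 2) = (7 - 4)*(2 + r) = 3*(2 + r) = 6 + 3*r)
-((Z(102) + 32288) + 28536) = -(((6 + 3*102) + 32288) + 28536) = -(((6 + 306) + 32288) + 28536) = -((312 + 32288) + 28536) = -(32600 + 28536) = -1*61136 = -61136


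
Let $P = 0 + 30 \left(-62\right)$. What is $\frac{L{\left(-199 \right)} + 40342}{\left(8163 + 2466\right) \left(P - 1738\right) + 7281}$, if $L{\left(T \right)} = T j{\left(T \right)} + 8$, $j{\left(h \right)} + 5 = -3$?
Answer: $- \frac{41942}{38235861} \approx -0.0010969$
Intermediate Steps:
$j{\left(h \right)} = -8$ ($j{\left(h \right)} = -5 - 3 = -8$)
$P = -1860$ ($P = 0 - 1860 = -1860$)
$L{\left(T \right)} = 8 - 8 T$ ($L{\left(T \right)} = T \left(-8\right) + 8 = - 8 T + 8 = 8 - 8 T$)
$\frac{L{\left(-199 \right)} + 40342}{\left(8163 + 2466\right) \left(P - 1738\right) + 7281} = \frac{\left(8 - -1592\right) + 40342}{\left(8163 + 2466\right) \left(-1860 - 1738\right) + 7281} = \frac{\left(8 + 1592\right) + 40342}{10629 \left(-3598\right) + 7281} = \frac{1600 + 40342}{-38243142 + 7281} = \frac{41942}{-38235861} = 41942 \left(- \frac{1}{38235861}\right) = - \frac{41942}{38235861}$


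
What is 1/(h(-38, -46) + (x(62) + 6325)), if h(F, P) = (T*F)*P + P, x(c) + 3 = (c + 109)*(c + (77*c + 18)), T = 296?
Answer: 1/1353718 ≈ 7.3871e-7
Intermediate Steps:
x(c) = -3 + (18 + 78*c)*(109 + c) (x(c) = -3 + (c + 109)*(c + (77*c + 18)) = -3 + (109 + c)*(c + (18 + 77*c)) = -3 + (109 + c)*(18 + 78*c) = -3 + (18 + 78*c)*(109 + c))
h(F, P) = P + 296*F*P (h(F, P) = (296*F)*P + P = 296*F*P + P = P + 296*F*P)
1/(h(-38, -46) + (x(62) + 6325)) = 1/(-46*(1 + 296*(-38)) + ((1959 + 78*62**2 + 8520*62) + 6325)) = 1/(-46*(1 - 11248) + ((1959 + 78*3844 + 528240) + 6325)) = 1/(-46*(-11247) + ((1959 + 299832 + 528240) + 6325)) = 1/(517362 + (830031 + 6325)) = 1/(517362 + 836356) = 1/1353718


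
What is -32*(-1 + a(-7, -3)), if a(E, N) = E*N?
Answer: -640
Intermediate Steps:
-32*(-1 + a(-7, -3)) = -32*(-1 - 7*(-3)) = -32*(-1 + 21) = -32*20 = -640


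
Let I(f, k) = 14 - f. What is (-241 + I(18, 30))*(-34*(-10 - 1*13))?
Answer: -191590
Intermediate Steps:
(-241 + I(18, 30))*(-34*(-10 - 1*13)) = (-241 + (14 - 1*18))*(-34*(-10 - 1*13)) = (-241 + (14 - 18))*(-34*(-10 - 13)) = (-241 - 4)*(-34*(-23)) = -245*782 = -191590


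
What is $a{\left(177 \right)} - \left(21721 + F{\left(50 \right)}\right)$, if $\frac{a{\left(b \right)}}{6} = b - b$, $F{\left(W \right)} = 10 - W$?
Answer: $-21681$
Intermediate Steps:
$a{\left(b \right)} = 0$ ($a{\left(b \right)} = 6 \left(b - b\right) = 6 \cdot 0 = 0$)
$a{\left(177 \right)} - \left(21721 + F{\left(50 \right)}\right) = 0 - \left(21731 - 50\right) = 0 - 21681 = -21681$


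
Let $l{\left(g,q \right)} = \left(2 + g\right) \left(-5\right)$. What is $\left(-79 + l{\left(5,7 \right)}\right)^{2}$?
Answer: $12996$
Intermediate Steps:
$l{\left(g,q \right)} = -10 - 5 g$
$\left(-79 + l{\left(5,7 \right)}\right)^{2} = \left(-79 - 35\right)^{2} = \left(-114\right)^{2} = 12996$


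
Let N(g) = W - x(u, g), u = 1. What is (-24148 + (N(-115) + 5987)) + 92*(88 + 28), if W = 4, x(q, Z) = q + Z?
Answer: -7371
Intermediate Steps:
x(q, Z) = Z + q
N(g) = 3 - g (N(g) = 4 - (g + 1) = 4 - (1 + g) = 4 + (-1 - g) = 3 - g)
(-24148 + (N(-115) + 5987)) + 92*(88 + 28) = (-24148 + ((3 - 1*(-115)) + 5987)) + 92*(88 + 28) = (-24148 + ((3 + 115) + 5987)) + 92*116 = (-24148 + (118 + 5987)) + 10672 = (-24148 + 6105) + 10672 = -18043 + 10672 = -7371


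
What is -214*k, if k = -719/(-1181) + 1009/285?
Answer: -298860416/336585 ≈ -887.92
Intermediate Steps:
k = 1396544/336585 (k = -719*(-1/1181) + 1009*(1/285) = 719/1181 + 1009/285 = 1396544/336585 ≈ 4.1492)
-214*k = -214*1396544/336585 = -298860416/336585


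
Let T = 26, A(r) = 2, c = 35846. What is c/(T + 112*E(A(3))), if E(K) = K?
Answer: 17923/125 ≈ 143.38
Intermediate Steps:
c/(T + 112*E(A(3))) = 35846/(26 + 112*2) = 35846/(26 + 224) = 35846/250 = 35846*(1/250) = 17923/125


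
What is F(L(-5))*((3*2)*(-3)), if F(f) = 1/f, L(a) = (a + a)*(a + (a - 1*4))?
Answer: -9/70 ≈ -0.12857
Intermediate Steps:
L(a) = 2*a*(-4 + 2*a) (L(a) = (2*a)*(a + (a - 4)) = (2*a)*(a + (-4 + a)) = (2*a)*(-4 + 2*a) = 2*a*(-4 + 2*a))
F(L(-5))*((3*2)*(-3)) = ((3*2)*(-3))/((4*(-5)*(-2 - 5))) = (6*(-3))/((4*(-5)*(-7))) = -18/140 = (1/140)*(-18) = -9/70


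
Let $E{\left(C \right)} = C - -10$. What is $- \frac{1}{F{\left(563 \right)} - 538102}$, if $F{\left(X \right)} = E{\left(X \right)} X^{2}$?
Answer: $- \frac{1}{181085135} \approx -5.5223 \cdot 10^{-9}$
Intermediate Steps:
$E{\left(C \right)} = 10 + C$ ($E{\left(C \right)} = C + 10 = 10 + C$)
$F{\left(X \right)} = X^{2} \left(10 + X\right)$ ($F{\left(X \right)} = \left(10 + X\right) X^{2} = X^{2} \left(10 + X\right)$)
$- \frac{1}{F{\left(563 \right)} - 538102} = - \frac{1}{563^{2} \left(10 + 563\right) - 538102} = - \frac{1}{316969 \cdot 573 - 538102} = - \frac{1}{181623237 - 538102} = - \frac{1}{181085135}$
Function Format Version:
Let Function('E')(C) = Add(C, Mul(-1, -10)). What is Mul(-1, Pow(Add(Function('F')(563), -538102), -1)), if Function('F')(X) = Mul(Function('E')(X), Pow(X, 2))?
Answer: Rational(-1, 181085135) ≈ -5.5223e-9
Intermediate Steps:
Function('E')(C) = Add(10, C) (Function('E')(C) = Add(C, 10) = Add(10, C))
Function('F')(X) = Mul(Pow(X, 2), Add(10, X)) (Function('F')(X) = Mul(Add(10, X), Pow(X, 2)) = Mul(Pow(X, 2), Add(10, X)))
Mul(-1, Pow(Add(Function('F')(563), -538102), -1)) = Mul(-1, Pow(Add(Mul(Pow(563, 2), Add(10, 563)), -538102), -1)) = Mul(-1, Pow(Add(Mul(316969, 573), -538102), -1)) = Mul(-1, Pow(Add(181623237, -538102), -1)) = Mul(-1, Pow(181085135, -1)) = Mul(-1, Rational(1, 181085135)) = Rational(-1, 181085135)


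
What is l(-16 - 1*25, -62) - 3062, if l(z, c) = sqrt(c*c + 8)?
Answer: -3062 + 6*sqrt(107) ≈ -2999.9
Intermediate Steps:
l(z, c) = sqrt(8 + c**2) (l(z, c) = sqrt(c**2 + 8) = sqrt(8 + c**2))
l(-16 - 1*25, -62) - 3062 = sqrt(8 + (-62)**2) - 3062 = sqrt(8 + 3844) - 3062 = sqrt(3852) - 3062 = 6*sqrt(107) - 3062 = -3062 + 6*sqrt(107)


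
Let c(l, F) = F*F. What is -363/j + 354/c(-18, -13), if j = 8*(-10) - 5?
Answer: 91437/14365 ≈ 6.3653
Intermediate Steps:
j = -85 (j = -80 - 5 = -85)
c(l, F) = F²
-363/j + 354/c(-18, -13) = -363/(-85) + 354/((-13)²) = -363*(-1/85) + 354/169 = 363/85 + 354*(1/169) = 363/85 + 354/169 = 91437/14365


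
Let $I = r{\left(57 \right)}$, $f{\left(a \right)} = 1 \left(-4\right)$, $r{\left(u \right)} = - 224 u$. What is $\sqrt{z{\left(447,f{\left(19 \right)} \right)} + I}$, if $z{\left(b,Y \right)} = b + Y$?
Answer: $5 i \sqrt{493} \approx 111.02 i$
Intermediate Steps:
$f{\left(a \right)} = -4$
$z{\left(b,Y \right)} = Y + b$
$I = -12768$ ($I = \left(-224\right) 57 = -12768$)
$\sqrt{z{\left(447,f{\left(19 \right)} \right)} + I} = \sqrt{\left(-4 + 447\right) - 12768} = \sqrt{443 - 12768} = \sqrt{-12325} = 5 i \sqrt{493}$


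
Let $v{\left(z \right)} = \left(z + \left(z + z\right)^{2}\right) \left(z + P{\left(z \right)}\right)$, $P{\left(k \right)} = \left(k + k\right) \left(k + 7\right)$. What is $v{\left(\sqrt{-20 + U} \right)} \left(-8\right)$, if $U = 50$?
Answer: $-61200 - 14880 \sqrt{30} \approx -1.427 \cdot 10^{5}$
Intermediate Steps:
$P{\left(k \right)} = 2 k \left(7 + k\right)$
$v{\left(z \right)} = \left(z + 4 z^{2}\right) \left(z + 2 z \left(7 + z\right)\right)$ ($v{\left(z \right)} = \left(z + \left(z + z\right)^{2}\right) \left(z + 2 z \left(7 + z\right)\right) = \left(z + \left(2 z\right)^{2}\right) \left(z + 2 z \left(7 + z\right)\right) = \left(z + 4 z^{2}\right) \left(z + 2 z \left(7 + z\right)\right)$)
$v{\left(\sqrt{-20 + U} \right)} \left(-8\right) = \left(\sqrt{-20 + 50}\right)^{2} \left(15 + 8 \left(\sqrt{-20 + 50}\right)^{2} + 62 \sqrt{-20 + 50}\right) \left(-8\right) = \left(\sqrt{30}\right)^{2} \left(15 + 8 \left(\sqrt{30}\right)^{2} + 62 \sqrt{30}\right) \left(-8\right) = 30 \left(15 + 8 \cdot 30 + 62 \sqrt{30}\right) \left(-8\right) = 30 \left(15 + 240 + 62 \sqrt{30}\right) \left(-8\right) = 30 \left(255 + 62 \sqrt{30}\right) \left(-8\right) = \left(7650 + 1860 \sqrt{30}\right) \left(-8\right) = -61200 - 14880 \sqrt{30}$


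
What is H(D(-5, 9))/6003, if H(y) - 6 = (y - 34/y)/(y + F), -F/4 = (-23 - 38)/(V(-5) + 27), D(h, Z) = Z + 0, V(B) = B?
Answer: 12451/11939967 ≈ 0.0010428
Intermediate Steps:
D(h, Z) = Z
F = 122/11 (F = -4*(-23 - 38)/(-5 + 27) = -(-244)/22 = -4*(-61/22) = 122/11 ≈ 11.091)
H(y) = 6 + (y - 34/y)/(122/11 + y) (H(y) = 6 + (y - 34/y)/(y + 122/11) = 6 + (y - 34/y)/(122/11 + y))
H(D(-5, 9))/6003 = ((-374 + 77*9**2 + 732*9)/(9*(122 + 11*9)))/6003 = ((-374 + 77*81 + 6588)/(9*(122 + 99)))*(1/6003) = ((1/9)*(-374 + 6237 + 6588)/221)*(1/6003) = ((1/9)*(1/221)*12451)*(1/6003) = (12451/1989)*(1/6003) = 12451/11939967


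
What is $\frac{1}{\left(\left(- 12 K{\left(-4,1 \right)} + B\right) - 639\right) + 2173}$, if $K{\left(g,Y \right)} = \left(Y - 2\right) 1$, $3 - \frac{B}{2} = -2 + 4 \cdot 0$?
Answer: $\frac{1}{1556} \approx 0.00064267$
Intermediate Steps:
$B = 10$ ($B = 6 - 2 \left(-2 + 4 \cdot 0\right) = 6 - 2 \left(-2 + 0\right) = 6 - -4 = 6 + 4 = 10$)
$K{\left(g,Y \right)} = -2 + Y$ ($K{\left(g,Y \right)} = \left(-2 + Y\right) 1 = -2 + Y$)
$\frac{1}{\left(\left(- 12 K{\left(-4,1 \right)} + B\right) - 639\right) + 2173} = \frac{1}{\left(\left(- 12 \left(-2 + 1\right) + 10\right) - 639\right) + 2173} = \frac{1}{\left(\left(\left(-12\right) \left(-1\right) + 10\right) - 639\right) + 2173} = \frac{1}{\left(\left(12 + 10\right) - 639\right) + 2173} = \frac{1}{\left(22 - 639\right) + 2173} = \frac{1}{-617 + 2173} = \frac{1}{1556}$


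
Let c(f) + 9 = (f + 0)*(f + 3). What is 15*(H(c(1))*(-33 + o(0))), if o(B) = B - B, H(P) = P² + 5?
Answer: -14850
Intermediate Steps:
c(f) = -9 + f*(3 + f) (c(f) = -9 + (f + 0)*(f + 3) = -9 + f*(3 + f))
H(P) = 5 + P²
o(B) = 0
15*(H(c(1))*(-33 + o(0))) = 15*((5 + (-9 + 1² + 3*1)²)*(-33 + 0)) = 15*((5 + (-9 + 1 + 3)²)*(-33)) = 15*((5 + (-5)²)*(-33)) = 15*((5 + 25)*(-33)) = 15*(30*(-33)) = 15*(-990) = -14850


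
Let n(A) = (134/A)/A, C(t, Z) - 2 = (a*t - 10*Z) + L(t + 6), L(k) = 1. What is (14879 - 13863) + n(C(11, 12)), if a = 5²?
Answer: 12681779/12482 ≈ 1016.0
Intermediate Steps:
a = 25
C(t, Z) = 3 - 10*Z + 25*t (C(t, Z) = 2 + ((25*t - 10*Z) + 1) = 2 + ((-10*Z + 25*t) + 1) = 2 + (1 - 10*Z + 25*t) = 3 - 10*Z + 25*t)
n(A) = 134/A²
(14879 - 13863) + n(C(11, 12)) = (14879 - 13863) + 134/(3 - 10*12 + 25*11)² = 1016 + 134/(3 - 120 + 275)² = 1016 + 134/158² = 1016 + 134*(1/24964) = 1016 + 67/12482 = 12681779/12482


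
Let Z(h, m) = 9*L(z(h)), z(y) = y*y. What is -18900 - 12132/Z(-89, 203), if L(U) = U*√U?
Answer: -13323915448/704969 ≈ -18900.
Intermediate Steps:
z(y) = y²
L(U) = U^(3/2)
Z(h, m) = 9*(h²)^(3/2)
-18900 - 12132/Z(-89, 203) = -18900 - 12132/(9*((-89)²)^(3/2)) = -18900 - 12132/(9*7921^(3/2)) = -18900 - 12132/(9*704969) = -18900 - 12132/6344721 = -18900 - 12132*1/6344721 = -18900 - 1348/704969 = -13323915448/704969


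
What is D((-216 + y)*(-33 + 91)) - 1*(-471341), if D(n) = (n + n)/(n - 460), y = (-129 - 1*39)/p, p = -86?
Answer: 65235275339/138403 ≈ 4.7134e+5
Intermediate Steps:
y = 84/43 (y = (-129 - 1*39)/(-86) = (-129 - 39)*(-1/86) = -168*(-1/86) = 84/43 ≈ 1.9535)
D(n) = 2*n/(-460 + n) (D(n) = (2*n)/(-460 + n) = 2*n/(-460 + n))
D((-216 + y)*(-33 + 91)) - 1*(-471341) = 2*((-216 + 84/43)*(-33 + 91))/(-460 + (-216 + 84/43)*(-33 + 91)) - 1*(-471341) = 2*(-9204/43*58)/(-460 - 9204/43*58) + 471341 = 2*(-533832/43)/(-460 - 533832/43) + 471341 = 2*(-533832/43)/(-553612/43) + 471341 = 2*(-533832/43)*(-43/553612) + 471341 = 266916/138403 + 471341 = 65235275339/138403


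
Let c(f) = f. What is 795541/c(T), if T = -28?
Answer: -795541/28 ≈ -28412.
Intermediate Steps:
795541/c(T) = 795541/(-28) = 795541*(-1/28) = -795541/28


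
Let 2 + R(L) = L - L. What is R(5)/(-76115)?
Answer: 2/76115 ≈ 2.6276e-5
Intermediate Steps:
R(L) = -2 (R(L) = -2 + (L - L) = -2 + 0 = -2)
R(5)/(-76115) = -2/(-76115) = -2*(-1/76115) = 2/76115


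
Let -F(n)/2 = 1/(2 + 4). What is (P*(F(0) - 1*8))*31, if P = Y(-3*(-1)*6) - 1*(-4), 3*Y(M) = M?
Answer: -7750/3 ≈ -2583.3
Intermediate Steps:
Y(M) = M/3
F(n) = -⅓ (F(n) = -2/(2 + 4) = -2/6 = -2*⅙ = -⅓)
P = 10 (P = (-3*(-1)*6)/3 - 1*(-4) = (3*6)/3 + 4 = (⅓)*18 + 4 = 6 + 4 = 10)
(P*(F(0) - 1*8))*31 = (10*(-⅓ - 1*8))*31 = (10*(-⅓ - 8))*31 = (10*(-25/3))*31 = -250/3*31 = -7750/3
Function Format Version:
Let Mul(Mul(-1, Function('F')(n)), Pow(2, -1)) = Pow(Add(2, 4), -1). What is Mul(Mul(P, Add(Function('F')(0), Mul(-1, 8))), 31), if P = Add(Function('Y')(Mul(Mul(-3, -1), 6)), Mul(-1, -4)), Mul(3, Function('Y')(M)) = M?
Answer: Rational(-7750, 3) ≈ -2583.3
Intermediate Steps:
Function('Y')(M) = Mul(Rational(1, 3), M)
Function('F')(n) = Rational(-1, 3) (Function('F')(n) = Mul(-2, Pow(Add(2, 4), -1)) = Mul(-2, Pow(6, -1)) = Mul(-2, Rational(1, 6)) = Rational(-1, 3))
P = 10 (P = Add(Mul(Rational(1, 3), Mul(Mul(-3, -1), 6)), Mul(-1, -4)) = Add(Mul(Rational(1, 3), Mul(3, 6)), 4) = Add(Mul(Rational(1, 3), 18), 4) = Add(6, 4) = 10)
Mul(Mul(P, Add(Function('F')(0), Mul(-1, 8))), 31) = Mul(Mul(10, Add(Rational(-1, 3), Mul(-1, 8))), 31) = Mul(Mul(10, Add(Rational(-1, 3), -8)), 31) = Mul(Mul(10, Rational(-25, 3)), 31) = Mul(Rational(-250, 3), 31) = Rational(-7750, 3)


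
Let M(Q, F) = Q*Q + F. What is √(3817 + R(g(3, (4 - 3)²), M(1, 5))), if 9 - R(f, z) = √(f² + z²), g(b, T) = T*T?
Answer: √(3826 - √37) ≈ 61.805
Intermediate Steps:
M(Q, F) = F + Q² (M(Q, F) = Q² + F = F + Q²)
g(b, T) = T²
R(f, z) = 9 - √(f² + z²)
√(3817 + R(g(3, (4 - 3)²), M(1, 5))) = √(3817 + (9 - √((((4 - 3)²)²)² + (5 + 1²)²))) = √(3817 + (9 - √(((1²)²)² + (5 + 1)²))) = √(3817 + (9 - √((1²)² + 6²))) = √(3817 + (9 - √(1² + 36))) = √(3817 + (9 - √(1 + 36))) = √(3817 + (9 - √37)) = √(3826 - √37)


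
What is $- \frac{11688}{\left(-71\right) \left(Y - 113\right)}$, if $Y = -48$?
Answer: $- \frac{11688}{11431} \approx -1.0225$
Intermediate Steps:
$- \frac{11688}{\left(-71\right) \left(Y - 113\right)} = - \frac{11688}{\left(-71\right) \left(-48 - 113\right)} = - \frac{11688}{\left(-71\right) \left(-161\right)} = - \frac{11688}{11431}$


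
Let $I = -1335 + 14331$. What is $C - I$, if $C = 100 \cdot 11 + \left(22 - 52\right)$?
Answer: $-11926$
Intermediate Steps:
$C = 1070$ ($C = 1100 + \left(22 - 52\right) = 1100 - 30 = 1070$)
$I = 12996$
$C - I = 1070 - 12996 = -11926$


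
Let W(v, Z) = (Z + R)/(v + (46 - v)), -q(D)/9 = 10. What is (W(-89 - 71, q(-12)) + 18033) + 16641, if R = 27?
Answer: 1594941/46 ≈ 34673.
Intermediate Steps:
q(D) = -90 (q(D) = -9*10 = -90)
W(v, Z) = 27/46 + Z/46 (W(v, Z) = (Z + 27)/(v + (46 - v)) = (27 + Z)/46 = (27 + Z)*(1/46) = 27/46 + Z/46)
(W(-89 - 71, q(-12)) + 18033) + 16641 = ((27/46 + (1/46)*(-90)) + 18033) + 16641 = ((27/46 - 45/23) + 18033) + 16641 = (-63/46 + 18033) + 16641 = 829455/46 + 16641 = 1594941/46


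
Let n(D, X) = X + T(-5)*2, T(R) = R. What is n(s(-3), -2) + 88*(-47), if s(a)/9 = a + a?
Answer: -4148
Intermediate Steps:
s(a) = 18*a (s(a) = 9*(a + a) = 9*(2*a) = 18*a)
n(D, X) = -10 + X (n(D, X) = X - 5*2 = X - 10 = -10 + X)
n(s(-3), -2) + 88*(-47) = (-10 - 2) + 88*(-47) = -12 - 4136 = -4148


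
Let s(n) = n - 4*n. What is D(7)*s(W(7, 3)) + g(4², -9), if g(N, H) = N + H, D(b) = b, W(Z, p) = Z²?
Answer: -1022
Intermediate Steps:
s(n) = -3*n
g(N, H) = H + N
D(7)*s(W(7, 3)) + g(4², -9) = 7*(-3*7²) + (-9 + 4²) = 7*(-3*49) + (-9 + 16) = 7*(-147) + 7 = -1029 + 7 = -1022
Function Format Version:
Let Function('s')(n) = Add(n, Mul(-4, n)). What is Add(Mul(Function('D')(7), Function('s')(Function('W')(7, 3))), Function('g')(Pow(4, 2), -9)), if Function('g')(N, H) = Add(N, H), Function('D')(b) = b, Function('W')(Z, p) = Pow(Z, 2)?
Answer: -1022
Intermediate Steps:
Function('s')(n) = Mul(-3, n)
Function('g')(N, H) = Add(H, N)
Add(Mul(Function('D')(7), Function('s')(Function('W')(7, 3))), Function('g')(Pow(4, 2), -9)) = Add(Mul(7, Mul(-3, Pow(7, 2))), Add(-9, Pow(4, 2))) = Add(Mul(7, Mul(-3, 49)), Add(-9, 16)) = Add(Mul(7, -147), 7) = Add(-1029, 7) = -1022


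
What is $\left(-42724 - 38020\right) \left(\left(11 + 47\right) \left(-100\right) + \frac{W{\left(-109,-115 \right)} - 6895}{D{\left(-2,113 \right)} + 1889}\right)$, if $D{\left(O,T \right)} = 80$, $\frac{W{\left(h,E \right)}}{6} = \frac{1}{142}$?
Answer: $\frac{65509524224048}{139799} \approx 4.686 \cdot 10^{8}$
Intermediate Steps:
$W{\left(h,E \right)} = \frac{3}{71}$ ($W{\left(h,E \right)} = \frac{6}{142} = 6 \cdot \frac{1}{142} = \frac{3}{71}$)
$\left(-42724 - 38020\right) \left(\left(11 + 47\right) \left(-100\right) + \frac{W{\left(-109,-115 \right)} - 6895}{D{\left(-2,113 \right)} + 1889}\right) = \left(-42724 - 38020\right) \left(\left(11 + 47\right) \left(-100\right) + \frac{\frac{3}{71} - 6895}{80 + 1889}\right) = \left(-42724 - 38020\right) \left(58 \left(-100\right) - \frac{489542}{71 \cdot 1969}\right) = \left(-42724 - 38020\right) \left(-5800 - \frac{489542}{139799}\right) = - 80744 \left(-5800 - \frac{489542}{139799}\right) = \left(-80744\right) \left(- \frac{811323742}{139799}\right) = \frac{65509524224048}{139799}$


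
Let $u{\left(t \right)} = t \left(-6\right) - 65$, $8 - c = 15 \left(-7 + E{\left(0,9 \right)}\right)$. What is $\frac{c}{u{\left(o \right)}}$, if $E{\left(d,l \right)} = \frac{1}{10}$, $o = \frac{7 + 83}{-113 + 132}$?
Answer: $- \frac{4237}{3550} \approx -1.1935$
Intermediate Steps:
$o = \frac{90}{19} \approx 4.7368$
$E{\left(d,l \right)} = \frac{1}{10}$
$c = \frac{223}{2}$ ($c = 8 - 15 \left(-7 + \frac{1}{10}\right) = 8 - 15 \left(- \frac{69}{10}\right) = 8 - - \frac{207}{2} = 8 + \frac{207}{2} = \frac{223}{2} \approx 111.5$)
$u{\left(t \right)} = -65 - 6 t$ ($u{\left(t \right)} = - 6 t - 65 = -65 - 6 t$)
$\frac{c}{u{\left(o \right)}} = \frac{223}{2 \left(-65 - \frac{540}{19}\right)} = \frac{223}{2 \left(- \frac{1775}{19}\right)} = \frac{223}{2} \left(- \frac{19}{1775}\right) = - \frac{4237}{3550}$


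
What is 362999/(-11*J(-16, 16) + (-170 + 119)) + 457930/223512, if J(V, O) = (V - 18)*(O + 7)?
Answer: 42525195959/955625556 ≈ 44.500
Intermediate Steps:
J(V, O) = (-18 + V)*(7 + O)
362999/(-11*J(-16, 16) + (-170 + 119)) + 457930/223512 = 362999/(-11*(-126 - 18*16 + 7*(-16) + 16*(-16)) + (-170 + 119)) + 457930/223512 = 362999/(-11*(-126 - 288 - 112 - 256) - 51) + 457930*(1/223512) = 362999/(-11*(-782) - 51) + 228965/111756 = 362999/(8602 - 51) + 228965/111756 = 362999/8551 + 228965/111756 = 42525195959/955625556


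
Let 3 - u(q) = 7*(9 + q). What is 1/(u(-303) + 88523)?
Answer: 1/90584 ≈ 1.1039e-5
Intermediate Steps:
u(q) = -60 - 7*q (u(q) = 3 - 7*(9 + q) = 3 - (63 + 7*q) = 3 + (-63 - 7*q) = -60 - 7*q)
1/(u(-303) + 88523) = 1/((-60 - 7*(-303)) + 88523) = 1/((-60 + 2121) + 88523) = 1/(2061 + 88523) = 1/90584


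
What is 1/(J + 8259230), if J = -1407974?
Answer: 1/6851256 ≈ 1.4596e-7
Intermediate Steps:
1/(J + 8259230) = 1/(-1407974 + 8259230) = 1/6851256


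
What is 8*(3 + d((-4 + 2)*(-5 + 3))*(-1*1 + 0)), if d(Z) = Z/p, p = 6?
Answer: 56/3 ≈ 18.667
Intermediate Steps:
d(Z) = Z/6
8*(3 + d((-4 + 2)*(-5 + 3))*(-1*1 + 0)) = 8*(3 + (((-4 + 2)*(-5 + 3))/6)*(-1*1 + 0)) = 8*(3 + ((-2*(-2))/6)*(-1 + 0)) = 8*(3 + ((⅙)*4)*(-1)) = 8*(3 + (⅔)*(-1)) = 8*(3 - ⅔) = 8*(7/3) = 56/3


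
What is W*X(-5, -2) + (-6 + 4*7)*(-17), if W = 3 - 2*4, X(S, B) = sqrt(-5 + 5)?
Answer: -374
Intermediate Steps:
X(S, B) = 0 (X(S, B) = sqrt(0) = 0)
W = -5 (W = 3 - 8 = -5)
W*X(-5, -2) + (-6 + 4*7)*(-17) = -5*0 + (-6 + 4*7)*(-17) = 0 + (-6 + 28)*(-17) = 0 + 22*(-17) = 0 - 374 = -374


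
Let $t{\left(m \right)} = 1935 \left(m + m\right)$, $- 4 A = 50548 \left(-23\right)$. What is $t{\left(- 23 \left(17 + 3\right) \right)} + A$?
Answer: $-1489549$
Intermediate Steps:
$A = 290651$ ($A = - \frac{50548 \left(-23\right)}{4} = \left(- \frac{1}{4}\right) \left(-1162604\right) = 290651$)
$t{\left(m \right)} = 3870 m$ ($t{\left(m \right)} = 1935 \cdot 2 m = 3870 m$)
$t{\left(- 23 \left(17 + 3\right) \right)} + A = 3870 \left(- 23 \left(17 + 3\right)\right) + 290651 = 3870 \left(\left(-23\right) 20\right) + 290651 = 3870 \left(-460\right) + 290651 = -1780200 + 290651 = -1489549$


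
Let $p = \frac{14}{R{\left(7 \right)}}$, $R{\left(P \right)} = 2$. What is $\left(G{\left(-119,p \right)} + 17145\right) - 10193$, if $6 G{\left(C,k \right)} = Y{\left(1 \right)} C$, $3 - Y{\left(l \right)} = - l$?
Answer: $\frac{20618}{3} \approx 6872.7$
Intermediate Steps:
$Y{\left(l \right)} = 3 + l$ ($Y{\left(l \right)} = 3 - - l = 3 + l$)
$p = 7$ ($p = \frac{14}{2} = 14 \cdot \frac{1}{2} = 7$)
$G{\left(C,k \right)} = \frac{2 C}{3}$ ($G{\left(C,k \right)} = \frac{\left(3 + 1\right) C}{6} = \frac{4 C}{6} = \frac{2 C}{3}$)
$\left(G{\left(-119,p \right)} + 17145\right) - 10193 = \left(\frac{2}{3} \left(-119\right) + 17145\right) - 10193 = \left(- \frac{238}{3} + 17145\right) - 10193 = \frac{51197}{3} - 10193 = \frac{20618}{3}$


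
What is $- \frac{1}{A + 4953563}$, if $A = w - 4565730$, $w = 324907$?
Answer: $- \frac{1}{712740} \approx -1.403 \cdot 10^{-6}$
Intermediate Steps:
$A = -4240823$ ($A = 324907 - 4565730 = -4240823$)
$- \frac{1}{A + 4953563} = - \frac{1}{-4240823 + 4953563} = - \frac{1}{712740}$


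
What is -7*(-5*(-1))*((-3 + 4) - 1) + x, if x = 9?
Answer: 9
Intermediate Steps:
-7*(-5*(-1))*((-3 + 4) - 1) + x = -7*(-5*(-1))*((-3 + 4) - 1) + 9 = -35*(1 - 1) + 9 = -35*0 + 9 = -7*0 + 9 = 0 + 9 = 9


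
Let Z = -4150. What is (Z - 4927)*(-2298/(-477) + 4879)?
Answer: -7048535579/159 ≈ -4.4330e+7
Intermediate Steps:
(Z - 4927)*(-2298/(-477) + 4879) = (-4150 - 4927)*(-2298/(-477) + 4879) = -9077*(-2298*(-1/477) + 4879) = -9077*(766/159 + 4879) = -9077*776527/159 = -7048535579/159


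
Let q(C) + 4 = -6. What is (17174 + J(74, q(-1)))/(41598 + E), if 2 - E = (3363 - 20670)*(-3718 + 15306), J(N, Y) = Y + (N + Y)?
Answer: 4307/50148779 ≈ 8.5884e-5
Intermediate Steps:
q(C) = -10 (q(C) = -4 - 6 = -10)
J(N, Y) = N + 2*Y
E = 200553518 (E = 2 - (3363 - 20670)*(-3718 + 15306) = 2 - (-17307)*11588 = 2 - 1*(-200553516) = 2 + 200553516 = 200553518)
(17174 + J(74, q(-1)))/(41598 + E) = (17174 + (74 + 2*(-10)))/(41598 + 200553518) = (17174 + (74 - 20))/200595116 = (17174 + 54)*(1/200595116) = 17228*(1/200595116) = 4307/50148779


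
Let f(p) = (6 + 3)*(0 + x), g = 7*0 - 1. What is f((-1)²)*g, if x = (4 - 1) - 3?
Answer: 0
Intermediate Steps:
x = 0 (x = 3 - 3 = 0)
g = -1 (g = 0 - 1 = -1)
f(p) = 0 (f(p) = (6 + 3)*(0 + 0) = 9*0 = 0)
f((-1)²)*g = 0*(-1) = 0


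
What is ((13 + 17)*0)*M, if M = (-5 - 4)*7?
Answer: 0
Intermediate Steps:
M = -63 (M = -9*7 = -63)
((13 + 17)*0)*M = ((13 + 17)*0)*(-63) = (30*0)*(-63) = 0*(-63) = 0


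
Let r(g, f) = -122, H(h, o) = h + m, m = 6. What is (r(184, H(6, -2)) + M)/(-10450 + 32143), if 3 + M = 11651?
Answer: 3842/7231 ≈ 0.53132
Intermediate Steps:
H(h, o) = 6 + h (H(h, o) = h + 6 = 6 + h)
M = 11648 (M = -3 + 11651 = 11648)
(r(184, H(6, -2)) + M)/(-10450 + 32143) = (-122 + 11648)/(-10450 + 32143) = 11526/21693 = 11526*(1/21693) = 3842/7231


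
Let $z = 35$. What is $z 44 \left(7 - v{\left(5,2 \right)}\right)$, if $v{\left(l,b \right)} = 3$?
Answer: $6160$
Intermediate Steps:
$z 44 \left(7 - v{\left(5,2 \right)}\right) = 35 \cdot 44 \left(7 - 3\right) = 1540 \left(7 - 3\right) = 1540 \cdot 4 = 6160$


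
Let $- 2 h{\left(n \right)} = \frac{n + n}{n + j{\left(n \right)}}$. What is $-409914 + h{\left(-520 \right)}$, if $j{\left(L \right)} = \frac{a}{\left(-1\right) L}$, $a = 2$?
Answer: $- \frac{55420098086}{135199} \approx -4.0992 \cdot 10^{5}$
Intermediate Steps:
$j{\left(L \right)} = - \frac{2}{L}$ ($j{\left(L \right)} = \frac{2}{\left(-1\right) L} = 2 \left(- \frac{1}{L}\right) = - \frac{2}{L}$)
$h{\left(n \right)} = - \frac{n}{n - \frac{2}{n}}$ ($h{\left(n \right)} = - \frac{\left(n + n\right) \frac{1}{n - \frac{2}{n}}}{2} = - \frac{2 n \frac{1}{n - \frac{2}{n}}}{2} = - \frac{n}{n - \frac{2}{n}}$)
$-409914 + h{\left(-520 \right)} = -409914 - \frac{\left(-520\right)^{2}}{-2 + \left(-520\right)^{2}} = -409914 - \frac{270400}{-2 + 270400} = -409914 - \frac{270400}{270398} = -409914 - 270400 \cdot \frac{1}{270398} = -409914 - \frac{135200}{135199} = - \frac{55420098086}{135199}$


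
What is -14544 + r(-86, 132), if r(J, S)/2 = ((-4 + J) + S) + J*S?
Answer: -37164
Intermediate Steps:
r(J, S) = -8 + 2*J + 2*S + 2*J*S (r(J, S) = 2*(((-4 + J) + S) + J*S) = 2*((-4 + J + S) + J*S) = 2*(-4 + J + S + J*S) = -8 + 2*J + 2*S + 2*J*S)
-14544 + r(-86, 132) = -14544 + (-8 + 2*(-86) + 2*132 + 2*(-86)*132) = -14544 + (-8 - 172 + 264 - 22704) = -14544 - 22620 = -37164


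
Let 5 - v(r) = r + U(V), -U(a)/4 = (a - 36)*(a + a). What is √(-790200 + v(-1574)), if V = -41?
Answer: I*√763365 ≈ 873.71*I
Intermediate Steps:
U(a) = -8*a*(-36 + a) (U(a) = -4*(a - 36)*(a + a) = -4*(-36 + a)*2*a = -8*a*(-36 + a))
v(r) = 25261 - r (v(r) = 5 - (r + 8*(-41)*(36 - 1*(-41))) = 5 - (r + 8*(-41)*(36 + 41)) = 5 - (r + 8*(-41)*77) = 5 - (r - 25256) = 5 - (-25256 + r) = 5 + (25256 - r) = 25261 - r)
√(-790200 + v(-1574)) = √(-790200 + (25261 - 1*(-1574))) = √(-790200 + (25261 + 1574)) = √(-790200 + 26835) = √(-763365) = I*√763365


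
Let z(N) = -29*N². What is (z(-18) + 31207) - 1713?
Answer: 20098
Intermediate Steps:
(z(-18) + 31207) - 1713 = (-29*(-18)² + 31207) - 1713 = (-29*324 + 31207) - 1713 = (-9396 + 31207) - 1713 = 21811 - 1713 = 20098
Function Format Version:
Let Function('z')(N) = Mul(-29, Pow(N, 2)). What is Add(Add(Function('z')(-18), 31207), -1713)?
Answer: 20098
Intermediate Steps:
Add(Add(Function('z')(-18), 31207), -1713) = Add(Add(Mul(-29, Pow(-18, 2)), 31207), -1713) = Add(Add(Mul(-29, 324), 31207), -1713) = Add(Add(-9396, 31207), -1713) = Add(21811, -1713) = 20098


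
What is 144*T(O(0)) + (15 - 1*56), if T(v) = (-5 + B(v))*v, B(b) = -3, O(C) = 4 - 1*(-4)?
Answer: -9257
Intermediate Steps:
O(C) = 8 (O(C) = 4 + 4 = 8)
T(v) = -8*v (T(v) = (-5 - 3)*v = -8*v)
144*T(O(0)) + (15 - 1*56) = 144*(-8*8) + (15 - 1*56) = 144*(-64) + (15 - 56) = -9216 - 41 = -9257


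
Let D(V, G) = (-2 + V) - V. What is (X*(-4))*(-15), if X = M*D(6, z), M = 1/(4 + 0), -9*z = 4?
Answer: -30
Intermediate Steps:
z = -4/9 (z = -1/9*4 = -4/9 ≈ -0.44444)
M = 1/4 ≈ 0.25000
D(V, G) = -2
X = -1/2 (X = (1/4)*(-2) = -1/2 ≈ -0.50000)
(X*(-4))*(-15) = -1/2*(-4)*(-15) = 2*(-15) = -30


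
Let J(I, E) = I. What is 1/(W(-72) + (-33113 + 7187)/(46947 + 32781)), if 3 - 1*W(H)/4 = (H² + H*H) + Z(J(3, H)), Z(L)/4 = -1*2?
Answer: -13288/550499585 ≈ -2.4138e-5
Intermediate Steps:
Z(L) = -8 (Z(L) = 4*(-1*2) = 4*(-2) = -8)
W(H) = 44 - 8*H² (W(H) = 12 - 4*((H² + H*H) - 8) = 12 - 4*((H² + H²) - 8) = 12 - 4*(2*H² - 8) = 12 - 4*(-8 + 2*H²) = 12 + (32 - 8*H²) = 44 - 8*H²)
1/(W(-72) + (-33113 + 7187)/(46947 + 32781)) = 1/((44 - 8*(-72)²) + (-33113 + 7187)/(46947 + 32781)) = 1/((44 - 8*5184) - 25926/79728) = 1/((44 - 41472) - 25926*1/79728) = 1/(-41428 - 4321/13288) = 1/(-550499585/13288) = -13288/550499585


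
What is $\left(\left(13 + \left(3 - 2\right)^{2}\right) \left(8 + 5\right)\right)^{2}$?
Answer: $33124$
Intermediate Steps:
$\left(\left(13 + \left(3 - 2\right)^{2}\right) \left(8 + 5\right)\right)^{2} = \left(\left(13 + 1^{2}\right) 13\right)^{2} = \left(\left(13 + 1\right) 13\right)^{2} = \left(14 \cdot 13\right)^{2} = 182^{2} = 33124$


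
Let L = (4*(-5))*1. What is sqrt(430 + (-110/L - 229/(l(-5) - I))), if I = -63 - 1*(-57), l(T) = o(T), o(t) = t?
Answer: sqrt(826)/2 ≈ 14.370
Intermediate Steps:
l(T) = T
I = -6 (I = -63 + 57 = -6)
L = -20 (L = -20*1 = -20)
sqrt(430 + (-110/L - 229/(l(-5) - I))) = sqrt(430 + (-110/(-20) - 229/(-5 - 1*(-6)))) = sqrt(430 + (-110*(-1/20) - 229/(-5 + 6))) = sqrt(430 + (11/2 - 229/1)) = sqrt(430 + (11/2 - 229*1)) = sqrt(430 + (11/2 - 229)) = sqrt(430 - 447/2) = sqrt(413/2) = sqrt(826)/2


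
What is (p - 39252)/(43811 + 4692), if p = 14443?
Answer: -24809/48503 ≈ -0.51149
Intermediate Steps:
(p - 39252)/(43811 + 4692) = (14443 - 39252)/(43811 + 4692) = -24809/48503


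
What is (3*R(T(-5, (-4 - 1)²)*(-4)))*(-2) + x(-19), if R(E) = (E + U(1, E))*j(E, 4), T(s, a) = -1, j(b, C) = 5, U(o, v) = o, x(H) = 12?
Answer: -138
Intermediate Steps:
R(E) = 5 + 5*E (R(E) = (E + 1)*5 = (1 + E)*5 = 5 + 5*E)
(3*R(T(-5, (-4 - 1)²)*(-4)))*(-2) + x(-19) = (3*(5 + 5*(-1*(-4))))*(-2) + 12 = (3*(5 + 5*4))*(-2) + 12 = (3*(5 + 20))*(-2) + 12 = (3*25)*(-2) + 12 = 75*(-2) + 12 = -150 + 12 = -138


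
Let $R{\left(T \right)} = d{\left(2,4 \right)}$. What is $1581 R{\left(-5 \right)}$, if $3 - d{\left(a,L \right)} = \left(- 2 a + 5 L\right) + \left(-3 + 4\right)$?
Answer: $-22134$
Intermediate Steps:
$d{\left(a,L \right)} = 2 - 5 L + 2 a$ ($d{\left(a,L \right)} = 3 - \left(\left(- 2 a + 5 L\right) + \left(-3 + 4\right)\right) = 3 - \left(\left(- 2 a + 5 L\right) + 1\right) = 3 - \left(1 - 2 a + 5 L\right) = 2 - 5 L + 2 a$)
$R{\left(T \right)} = -14$ ($R{\left(T \right)} = 2 - 20 + 2 \cdot 2 = 2 - 20 + 4 = -14$)
$1581 R{\left(-5 \right)} = 1581 \left(-14\right) = -22134$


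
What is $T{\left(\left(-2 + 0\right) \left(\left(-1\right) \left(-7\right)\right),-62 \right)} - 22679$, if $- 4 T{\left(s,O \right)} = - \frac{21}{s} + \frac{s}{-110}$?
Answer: $- \frac{9978939}{440} \approx -22679.0$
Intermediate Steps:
$T{\left(s,O \right)} = \frac{s}{440} + \frac{21}{4 s}$ ($T{\left(s,O \right)} = - \frac{- \frac{21}{s} + \frac{s}{-110}}{4} = - \frac{- \frac{21}{s} + s \left(- \frac{1}{110}\right)}{4} = - \frac{- \frac{21}{s} - \frac{s}{110}}{4} = \frac{s}{440} + \frac{21}{4 s}$)
$T{\left(\left(-2 + 0\right) \left(\left(-1\right) \left(-7\right)\right),-62 \right)} - 22679 = \frac{2310 + \left(\left(-2 + 0\right) \left(\left(-1\right) \left(-7\right)\right)\right)^{2}}{440 \left(-2 + 0\right) \left(\left(-1\right) \left(-7\right)\right)} - 22679 = \frac{2310 + \left(\left(-2\right) 7\right)^{2}}{440 \left(\left(-2\right) 7\right)} - 22679 = \frac{2310 + \left(-14\right)^{2}}{440 \left(-14\right)} - 22679 = \frac{1}{440} \left(- \frac{1}{14}\right) \left(2310 + 196\right) - 22679 = \frac{1}{440} \left(- \frac{1}{14}\right) 2506 - 22679 = - \frac{179}{440} - 22679 = - \frac{9978939}{440}$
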